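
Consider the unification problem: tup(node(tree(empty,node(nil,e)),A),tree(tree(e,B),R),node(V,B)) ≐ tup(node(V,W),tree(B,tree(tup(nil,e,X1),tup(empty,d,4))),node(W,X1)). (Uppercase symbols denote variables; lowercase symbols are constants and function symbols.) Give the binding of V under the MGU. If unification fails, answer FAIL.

Decompose tup/3: node(tree(empty,node(nil,e)),A) ≐ node(V,W),  tree(tree(e,B),R) ≐ tree(B,tree(tup(nil,e,X1),tup(empty,d,4))),  node(V,B) ≐ node(W,X1).
Decompose node/2: tree(empty,node(nil,e)) ≐ V,  A ≐ W.
Bind V := tree(empty,node(nil,e)); substituting into the one remaining equation that mentions V gives: node(tree(empty,node(nil,e)),B) ≐ node(W,X1).
Bind A := W; no other remaining equation mentions A.
Decompose tree/2: tree(e,B) ≐ B,  R ≐ tree(tup(nil,e,X1),tup(empty,d,4)).
Occurs check fails: B occurs in tree(e,B); the equation B ≐ tree(e,B) has no finite solution.

FAIL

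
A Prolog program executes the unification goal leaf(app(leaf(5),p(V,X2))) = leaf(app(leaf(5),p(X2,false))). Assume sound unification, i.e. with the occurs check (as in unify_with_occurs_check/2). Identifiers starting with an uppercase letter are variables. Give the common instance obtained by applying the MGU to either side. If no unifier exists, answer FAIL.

Decompose leaf/1: app(leaf(5),p(V,X2)) = app(leaf(5),p(X2,false)).
Decompose app/2: leaf(5) = leaf(5),  p(V,X2) = p(X2,false).
Delete trivial equation leaf(5) = leaf(5).
Decompose p/2: V = X2,  X2 = false.
Bind V := X2; no other remaining equation mentions V.
Bind X2 := false. Substituting into the earlier binding gives V := false.
Applying the MGU to either side gives leaf(app(leaf(5),p(false,false))).

leaf(app(leaf(5),p(false,false)))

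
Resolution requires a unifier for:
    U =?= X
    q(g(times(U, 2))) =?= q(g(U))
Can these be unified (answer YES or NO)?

NO

Bind U := X; substituting into the remaining equation gives: q(g(times(X, 2))) =?= q(g(X)).
Decompose q/1: g(times(X, 2)) =?= g(X).
Decompose g/1: times(X, 2) =?= X.
Occurs check fails: X occurs in times(X, 2); the equation X =?= times(X, 2) has no finite solution.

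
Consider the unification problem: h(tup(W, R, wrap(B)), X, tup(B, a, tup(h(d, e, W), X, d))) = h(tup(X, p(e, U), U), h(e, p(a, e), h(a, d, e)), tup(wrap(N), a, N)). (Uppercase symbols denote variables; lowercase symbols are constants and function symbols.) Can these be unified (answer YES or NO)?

Decompose h/3: tup(W, R, wrap(B)) = tup(X, p(e, U), U),  X = h(e, p(a, e), h(a, d, e)),  tup(B, a, tup(h(d, e, W), X, d)) = tup(wrap(N), a, N).
Decompose tup/3: W = X,  R = p(e, U),  wrap(B) = U.
Bind W := X; substituting into the one remaining equation that mentions W gives: tup(B, a, tup(h(d, e, X), X, d)) = tup(wrap(N), a, N).
Bind R := p(e, U); no other remaining equation mentions R.
Bind U := wrap(B); no other remaining equation mentions U. Substituting into the earlier binding gives R := p(e, wrap(B)).
Bind X := h(e, p(a, e), h(a, d, e)); substituting into the remaining equation gives: tup(B, a, tup(h(d, e, h(e, p(a, e), h(a, d, e))), h(e, p(a, e), h(a, d, e)), d)) = tup(wrap(N), a, N). Substituting into the earlier binding gives W := h(e, p(a, e), h(a, d, e)).
Decompose tup/3: B = wrap(N),  a = a,  tup(h(d, e, h(e, p(a, e), h(a, d, e))), h(e, p(a, e), h(a, d, e)), d) = N.
Bind B := wrap(N); no other remaining equation mentions B. Substituting into the earlier bindings gives R := p(e, wrap(wrap(N))), U := wrap(wrap(N)).
Delete trivial equation a = a.
Bind N := tup(h(d, e, h(e, p(a, e), h(a, d, e))), h(e, p(a, e), h(a, d, e)), d). Substituting into the earlier bindings gives R := p(e, wrap(wrap(tup(h(d, e, h(e, p(a, e), h(a, d, e))), h(e, p(a, e), h(a, d, e)), d)))), U := wrap(wrap(tup(h(d, e, h(e, p(a, e), h(a, d, e))), h(e, p(a, e), h(a, d, e)), d))), B := wrap(tup(h(d, e, h(e, p(a, e), h(a, d, e))), h(e, p(a, e), h(a, d, e)), d)).
No equations remain and no clash or occurs-check failure arose, so a unifier exists.

YES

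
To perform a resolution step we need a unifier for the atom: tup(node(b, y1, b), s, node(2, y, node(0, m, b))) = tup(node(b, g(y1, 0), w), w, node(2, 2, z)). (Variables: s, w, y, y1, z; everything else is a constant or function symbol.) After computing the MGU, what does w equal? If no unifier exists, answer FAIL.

FAIL

Decompose tup/3: node(b, y1, b) = node(b, g(y1, 0), w),  s = w,  node(2, y, node(0, m, b)) = node(2, 2, z).
Decompose node/3: b = b,  y1 = g(y1, 0),  b = w.
Delete trivial equation b = b.
Occurs check fails: y1 occurs in g(y1, 0); the equation y1 = g(y1, 0) has no finite solution.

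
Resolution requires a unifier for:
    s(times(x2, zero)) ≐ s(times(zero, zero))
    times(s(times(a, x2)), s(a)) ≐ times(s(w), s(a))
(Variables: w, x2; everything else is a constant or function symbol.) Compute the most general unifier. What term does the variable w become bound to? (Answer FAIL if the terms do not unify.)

Decompose s/1: times(x2, zero) ≐ times(zero, zero).
Decompose times/2: x2 ≐ zero,  zero ≐ zero.
Bind x2 := zero; substituting into the one remaining equation that mentions x2 gives: times(s(times(a, zero)), s(a)) ≐ times(s(w), s(a)).
Delete trivial equation zero ≐ zero.
Decompose times/2: s(times(a, zero)) ≐ s(w),  s(a) ≐ s(a).
Decompose s/1: times(a, zero) ≐ w.
Bind w := times(a, zero); no other remaining equation mentions w.
Delete trivial equation s(a) ≐ s(a).
MGU = { x2 -> zero, w -> times(a, zero) }, so w -> times(a, zero).

times(a, zero)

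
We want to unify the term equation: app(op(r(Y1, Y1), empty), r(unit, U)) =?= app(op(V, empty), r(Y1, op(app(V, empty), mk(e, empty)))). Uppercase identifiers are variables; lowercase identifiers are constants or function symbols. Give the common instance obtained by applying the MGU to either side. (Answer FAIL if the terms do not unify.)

Decompose app/2: op(r(Y1, Y1), empty) =?= op(V, empty),  r(unit, U) =?= r(Y1, op(app(V, empty), mk(e, empty))).
Decompose op/2: r(Y1, Y1) =?= V,  empty =?= empty.
Bind V := r(Y1, Y1); substituting into the one remaining equation that mentions V gives: r(unit, U) =?= r(Y1, op(app(r(Y1, Y1), empty), mk(e, empty))).
Delete trivial equation empty =?= empty.
Decompose r/2: unit =?= Y1,  U =?= op(app(r(Y1, Y1), empty), mk(e, empty)).
Bind Y1 := unit; substituting into the remaining equation gives: U =?= op(app(r(unit, unit), empty), mk(e, empty)). Substituting into the earlier binding gives V := r(unit, unit).
Bind U := op(app(r(unit, unit), empty), mk(e, empty)).
Applying the MGU to either side gives app(op(r(unit, unit), empty), r(unit, op(app(r(unit, unit), empty), mk(e, empty)))).

app(op(r(unit, unit), empty), r(unit, op(app(r(unit, unit), empty), mk(e, empty))))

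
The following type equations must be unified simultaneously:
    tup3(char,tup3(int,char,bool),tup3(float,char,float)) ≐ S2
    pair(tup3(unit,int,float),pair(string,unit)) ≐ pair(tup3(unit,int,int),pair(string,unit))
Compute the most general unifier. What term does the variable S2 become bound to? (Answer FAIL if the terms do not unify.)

FAIL

Bind S2 := tup3(char,tup3(int,char,bool),tup3(float,char,float)); no other remaining equation mentions S2.
Decompose pair/2: tup3(unit,int,float) ≐ tup3(unit,int,int),  pair(string,unit) ≐ pair(string,unit).
Decompose tup3/3: unit ≐ unit,  int ≐ int,  float ≐ int.
Delete trivial equation unit ≐ unit.
Delete trivial equation int ≐ int.
Clash: constants float and int differ; no unifier exists.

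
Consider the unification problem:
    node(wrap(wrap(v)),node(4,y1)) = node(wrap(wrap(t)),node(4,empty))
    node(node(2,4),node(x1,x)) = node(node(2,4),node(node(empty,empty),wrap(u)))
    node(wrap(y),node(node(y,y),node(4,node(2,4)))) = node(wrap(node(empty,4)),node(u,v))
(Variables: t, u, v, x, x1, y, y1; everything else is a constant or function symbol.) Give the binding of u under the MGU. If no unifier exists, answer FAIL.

Decompose node/2: wrap(wrap(v)) = wrap(wrap(t)),  node(4,y1) = node(4,empty).
Decompose wrap/1: wrap(v) = wrap(t).
Decompose wrap/1: v = t.
Bind v := t; substituting into the one remaining equation that mentions v gives: node(wrap(y),node(node(y,y),node(4,node(2,4)))) = node(wrap(node(empty,4)),node(u,t)).
Decompose node/2: 4 = 4,  y1 = empty.
Delete trivial equation 4 = 4.
Bind y1 := empty; no other remaining equation mentions y1.
Decompose node/2: node(2,4) = node(2,4),  node(x1,x) = node(node(empty,empty),wrap(u)).
Delete trivial equation node(2,4) = node(2,4).
Decompose node/2: x1 = node(empty,empty),  x = wrap(u).
Bind x1 := node(empty,empty); no other remaining equation mentions x1.
Bind x := wrap(u); no other remaining equation mentions x.
Decompose node/2: wrap(y) = wrap(node(empty,4)),  node(node(y,y),node(4,node(2,4))) = node(u,t).
Decompose wrap/1: y = node(empty,4).
Bind y := node(empty,4); substituting into the remaining equation gives: node(node(node(empty,4),node(empty,4)),node(4,node(2,4))) = node(u,t).
Decompose node/2: node(node(empty,4),node(empty,4)) = u,  node(4,node(2,4)) = t.
Bind u := node(node(empty,4),node(empty,4)); no other remaining equation mentions u. Substituting into the earlier binding gives x := wrap(node(node(empty,4),node(empty,4))).
Bind t := node(4,node(2,4)). Substituting into the earlier binding gives v := node(4,node(2,4)).
MGU = { v := node(4,node(2,4)), y1 := empty, x1 := node(empty,empty), x := wrap(node(node(empty,4),node(empty,4))), y := node(empty,4), u := node(node(empty,4),node(empty,4)), t := node(4,node(2,4)) }, so u := node(node(empty,4),node(empty,4)).

node(node(empty,4),node(empty,4))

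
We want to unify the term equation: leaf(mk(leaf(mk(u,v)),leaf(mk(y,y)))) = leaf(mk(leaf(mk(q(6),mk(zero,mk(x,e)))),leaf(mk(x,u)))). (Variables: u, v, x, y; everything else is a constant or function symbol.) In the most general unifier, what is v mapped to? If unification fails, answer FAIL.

Decompose leaf/1: mk(leaf(mk(u,v)),leaf(mk(y,y))) = mk(leaf(mk(q(6),mk(zero,mk(x,e)))),leaf(mk(x,u))).
Decompose mk/2: leaf(mk(u,v)) = leaf(mk(q(6),mk(zero,mk(x,e)))),  leaf(mk(y,y)) = leaf(mk(x,u)).
Decompose leaf/1: mk(u,v) = mk(q(6),mk(zero,mk(x,e))).
Decompose mk/2: u = q(6),  v = mk(zero,mk(x,e)).
Bind u := q(6); substituting into the one remaining equation that mentions u gives: leaf(mk(y,y)) = leaf(mk(x,q(6))).
Bind v := mk(zero,mk(x,e)); no other remaining equation mentions v.
Decompose leaf/1: mk(y,y) = mk(x,q(6)).
Decompose mk/2: y = x,  y = q(6).
Bind y := x; substituting into the remaining equation gives: x = q(6).
Bind x := q(6). Substituting into the earlier bindings gives v := mk(zero,mk(q(6),e)), y := q(6).
MGU = { u := q(6), v := mk(zero,mk(q(6),e)), y := q(6), x := q(6) }, so v := mk(zero,mk(q(6),e)).

mk(zero,mk(q(6),e))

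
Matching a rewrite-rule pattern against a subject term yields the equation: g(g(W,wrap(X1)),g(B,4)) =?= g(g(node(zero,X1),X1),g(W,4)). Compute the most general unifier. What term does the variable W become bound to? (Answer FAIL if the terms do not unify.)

Decompose g/2: g(W,wrap(X1)) =?= g(node(zero,X1),X1),  g(B,4) =?= g(W,4).
Decompose g/2: W =?= node(zero,X1),  wrap(X1) =?= X1.
Bind W := node(zero,X1); substituting into the one remaining equation that mentions W gives: g(B,4) =?= g(node(zero,X1),4).
Occurs check fails: X1 occurs in wrap(X1); the equation X1 =?= wrap(X1) has no finite solution.

FAIL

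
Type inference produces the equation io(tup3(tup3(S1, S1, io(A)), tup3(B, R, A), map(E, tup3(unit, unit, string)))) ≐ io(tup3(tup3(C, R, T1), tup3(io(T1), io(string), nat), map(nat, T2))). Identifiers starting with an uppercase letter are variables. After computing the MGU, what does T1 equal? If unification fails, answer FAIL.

Decompose io/1: tup3(tup3(S1, S1, io(A)), tup3(B, R, A), map(E, tup3(unit, unit, string))) ≐ tup3(tup3(C, R, T1), tup3(io(T1), io(string), nat), map(nat, T2)).
Decompose tup3/3: tup3(S1, S1, io(A)) ≐ tup3(C, R, T1),  tup3(B, R, A) ≐ tup3(io(T1), io(string), nat),  map(E, tup3(unit, unit, string)) ≐ map(nat, T2).
Decompose tup3/3: S1 ≐ C,  S1 ≐ R,  io(A) ≐ T1.
Bind S1 := C; substituting into the one remaining equation that mentions S1 gives: C ≐ R.
Bind C := R; no other remaining equation mentions C. Substituting into the earlier binding gives S1 := R.
Bind T1 := io(A); substituting into the one remaining equation that mentions T1 gives: tup3(B, R, A) ≐ tup3(io(io(A)), io(string), nat).
Decompose tup3/3: B ≐ io(io(A)),  R ≐ io(string),  A ≐ nat.
Bind B := io(io(A)); no other remaining equation mentions B.
Bind R := io(string); no other remaining equation mentions R. Substituting into the earlier bindings gives S1 := io(string), C := io(string).
Bind A := nat; no other remaining equation mentions A. Substituting into the earlier bindings gives T1 := io(nat), B := io(io(nat)).
Decompose map/2: E ≐ nat,  tup3(unit, unit, string) ≐ T2.
Bind E := nat; no other remaining equation mentions E.
Bind T2 := tup3(unit, unit, string).
MGU = { S1 ↦ io(string), C ↦ io(string), T1 ↦ io(nat), B ↦ io(io(nat)), R ↦ io(string), A ↦ nat, E ↦ nat, T2 ↦ tup3(unit, unit, string) }, so T1 ↦ io(nat).

io(nat)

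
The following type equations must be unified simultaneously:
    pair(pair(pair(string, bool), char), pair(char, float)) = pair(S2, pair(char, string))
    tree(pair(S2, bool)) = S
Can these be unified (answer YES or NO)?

Decompose pair/2: pair(pair(string, bool), char) = S2,  pair(char, float) = pair(char, string).
Bind S2 := pair(pair(string, bool), char); substituting into the one remaining equation that mentions S2 gives: tree(pair(pair(pair(string, bool), char), bool)) = S.
Decompose pair/2: char = char,  float = string.
Delete trivial equation char = char.
Clash: constants float and string differ; no unifier exists.

NO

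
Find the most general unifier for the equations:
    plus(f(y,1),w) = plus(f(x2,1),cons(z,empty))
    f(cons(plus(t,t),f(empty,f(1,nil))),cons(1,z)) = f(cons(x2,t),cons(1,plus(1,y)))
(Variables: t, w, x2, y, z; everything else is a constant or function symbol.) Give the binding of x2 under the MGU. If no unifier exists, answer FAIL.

plus(f(empty,f(1,nil)),f(empty,f(1,nil)))

Decompose plus/2: f(y,1) = f(x2,1),  w = cons(z,empty).
Decompose f/2: y = x2,  1 = 1.
Bind y := x2; substituting into the one remaining equation that mentions y gives: f(cons(plus(t,t),f(empty,f(1,nil))),cons(1,z)) = f(cons(x2,t),cons(1,plus(1,x2))).
Delete trivial equation 1 = 1.
Bind w := cons(z,empty); no other remaining equation mentions w.
Decompose f/2: cons(plus(t,t),f(empty,f(1,nil))) = cons(x2,t),  cons(1,z) = cons(1,plus(1,x2)).
Decompose cons/2: plus(t,t) = x2,  f(empty,f(1,nil)) = t.
Bind x2 := plus(t,t); substituting into the one remaining equation that mentions x2 gives: cons(1,z) = cons(1,plus(1,plus(t,t))). Substituting into the earlier binding gives y := plus(t,t).
Bind t := f(empty,f(1,nil)); substituting into the remaining equation gives: cons(1,z) = cons(1,plus(1,plus(f(empty,f(1,nil)),f(empty,f(1,nil))))). Substituting into the earlier bindings gives y := plus(f(empty,f(1,nil)),f(empty,f(1,nil))), x2 := plus(f(empty,f(1,nil)),f(empty,f(1,nil))).
Decompose cons/2: 1 = 1,  z = plus(1,plus(f(empty,f(1,nil)),f(empty,f(1,nil)))).
Delete trivial equation 1 = 1.
Bind z := plus(1,plus(f(empty,f(1,nil)),f(empty,f(1,nil)))). Substituting into the earlier binding gives w := cons(plus(1,plus(f(empty,f(1,nil)),f(empty,f(1,nil)))),empty).
MGU = { y ↦ plus(f(empty,f(1,nil)),f(empty,f(1,nil))), w ↦ cons(plus(1,plus(f(empty,f(1,nil)),f(empty,f(1,nil)))),empty), x2 ↦ plus(f(empty,f(1,nil)),f(empty,f(1,nil))), t ↦ f(empty,f(1,nil)), z ↦ plus(1,plus(f(empty,f(1,nil)),f(empty,f(1,nil)))) }, so x2 ↦ plus(f(empty,f(1,nil)),f(empty,f(1,nil))).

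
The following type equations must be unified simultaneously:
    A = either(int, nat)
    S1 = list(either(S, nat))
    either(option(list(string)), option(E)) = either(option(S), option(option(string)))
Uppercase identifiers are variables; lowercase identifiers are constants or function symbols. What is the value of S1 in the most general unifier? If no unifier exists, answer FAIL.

list(either(list(string), nat))

Bind A := either(int, nat); no other remaining equation mentions A.
Bind S1 := list(either(S, nat)); no other remaining equation mentions S1.
Decompose either/2: option(list(string)) = option(S),  option(E) = option(option(string)).
Decompose option/1: list(string) = S.
Bind S := list(string); no other remaining equation mentions S. Substituting into the earlier binding gives S1 := list(either(list(string), nat)).
Decompose option/1: E = option(string).
Bind E := option(string).
MGU = { A ↦ either(int, nat), S1 ↦ list(either(list(string), nat)), S ↦ list(string), E ↦ option(string) }, so S1 ↦ list(either(list(string), nat)).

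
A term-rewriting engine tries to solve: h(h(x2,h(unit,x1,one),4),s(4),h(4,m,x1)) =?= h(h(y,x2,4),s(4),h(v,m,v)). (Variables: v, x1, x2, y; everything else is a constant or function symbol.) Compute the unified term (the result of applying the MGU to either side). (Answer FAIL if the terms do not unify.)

Decompose h/3: h(x2,h(unit,x1,one),4) =?= h(y,x2,4),  s(4) =?= s(4),  h(4,m,x1) =?= h(v,m,v).
Decompose h/3: x2 =?= y,  h(unit,x1,one) =?= x2,  4 =?= 4.
Bind x2 := y; substituting into the one remaining equation that mentions x2 gives: h(unit,x1,one) =?= y.
Bind y := h(unit,x1,one); no other remaining equation mentions y. Substituting into the earlier binding gives x2 := h(unit,x1,one).
Delete trivial equation 4 =?= 4.
Delete trivial equation s(4) =?= s(4).
Decompose h/3: 4 =?= v,  m =?= m,  x1 =?= v.
Bind v := 4; substituting into the one remaining equation that mentions v gives: x1 =?= 4.
Delete trivial equation m =?= m.
Bind x1 := 4. Substituting into the earlier bindings gives x2 := h(unit,4,one), y := h(unit,4,one).
Applying the MGU to either side gives h(h(h(unit,4,one),h(unit,4,one),4),s(4),h(4,m,4)).

h(h(h(unit,4,one),h(unit,4,one),4),s(4),h(4,m,4))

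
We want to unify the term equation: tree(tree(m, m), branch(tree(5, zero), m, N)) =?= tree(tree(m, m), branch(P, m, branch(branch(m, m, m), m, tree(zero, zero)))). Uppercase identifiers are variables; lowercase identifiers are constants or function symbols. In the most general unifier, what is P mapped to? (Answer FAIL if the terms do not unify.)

tree(5, zero)

Decompose tree/2: tree(m, m) =?= tree(m, m),  branch(tree(5, zero), m, N) =?= branch(P, m, branch(branch(m, m, m), m, tree(zero, zero))).
Delete trivial equation tree(m, m) =?= tree(m, m).
Decompose branch/3: tree(5, zero) =?= P,  m =?= m,  N =?= branch(branch(m, m, m), m, tree(zero, zero)).
Bind P := tree(5, zero); no other remaining equation mentions P.
Delete trivial equation m =?= m.
Bind N := branch(branch(m, m, m), m, tree(zero, zero)).
MGU = { P -> tree(5, zero), N -> branch(branch(m, m, m), m, tree(zero, zero)) }, so P -> tree(5, zero).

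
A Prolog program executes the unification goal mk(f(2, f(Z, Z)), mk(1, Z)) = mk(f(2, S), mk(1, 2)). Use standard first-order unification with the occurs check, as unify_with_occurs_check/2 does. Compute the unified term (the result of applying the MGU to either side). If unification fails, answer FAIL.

mk(f(2, f(2, 2)), mk(1, 2))

Decompose mk/2: f(2, f(Z, Z)) = f(2, S),  mk(1, Z) = mk(1, 2).
Decompose f/2: 2 = 2,  f(Z, Z) = S.
Delete trivial equation 2 = 2.
Bind S := f(Z, Z); no other remaining equation mentions S.
Decompose mk/2: 1 = 1,  Z = 2.
Delete trivial equation 1 = 1.
Bind Z := 2. Substituting into the earlier binding gives S := f(2, 2).
Applying the MGU to either side gives mk(f(2, f(2, 2)), mk(1, 2)).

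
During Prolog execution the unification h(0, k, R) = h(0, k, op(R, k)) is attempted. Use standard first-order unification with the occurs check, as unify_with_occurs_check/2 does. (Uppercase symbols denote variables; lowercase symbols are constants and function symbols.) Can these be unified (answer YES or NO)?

NO

Decompose h/3: 0 = 0,  k = k,  R = op(R, k).
Delete trivial equation 0 = 0.
Delete trivial equation k = k.
Occurs check fails: R occurs in op(R, k); the equation R = op(R, k) has no finite solution.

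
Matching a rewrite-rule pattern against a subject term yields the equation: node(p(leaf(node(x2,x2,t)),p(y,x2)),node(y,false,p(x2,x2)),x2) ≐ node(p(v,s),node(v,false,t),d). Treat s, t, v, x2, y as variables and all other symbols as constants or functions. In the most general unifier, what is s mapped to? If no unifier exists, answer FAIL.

p(leaf(node(d,d,p(d,d))),d)

Decompose node/3: p(leaf(node(x2,x2,t)),p(y,x2)) ≐ p(v,s),  node(y,false,p(x2,x2)) ≐ node(v,false,t),  x2 ≐ d.
Decompose p/2: leaf(node(x2,x2,t)) ≐ v,  p(y,x2) ≐ s.
Bind v := leaf(node(x2,x2,t)); substituting into the one remaining equation that mentions v gives: node(y,false,p(x2,x2)) ≐ node(leaf(node(x2,x2,t)),false,t).
Bind s := p(y,x2); no other remaining equation mentions s.
Decompose node/3: y ≐ leaf(node(x2,x2,t)),  false ≐ false,  p(x2,x2) ≐ t.
Bind y := leaf(node(x2,x2,t)); no other remaining equation mentions y. Substituting into the earlier binding gives s := p(leaf(node(x2,x2,t)),x2).
Delete trivial equation false ≐ false.
Bind t := p(x2,x2); no other remaining equation mentions t. Substituting into the earlier bindings gives v := leaf(node(x2,x2,p(x2,x2))), s := p(leaf(node(x2,x2,p(x2,x2))),x2), y := leaf(node(x2,x2,p(x2,x2))).
Bind x2 := d. Substituting into the earlier bindings gives v := leaf(node(d,d,p(d,d))), s := p(leaf(node(d,d,p(d,d))),d), y := leaf(node(d,d,p(d,d))), t := p(d,d).
MGU = { v ↦ leaf(node(d,d,p(d,d))), s ↦ p(leaf(node(d,d,p(d,d))),d), y ↦ leaf(node(d,d,p(d,d))), t ↦ p(d,d), x2 ↦ d }, so s ↦ p(leaf(node(d,d,p(d,d))),d).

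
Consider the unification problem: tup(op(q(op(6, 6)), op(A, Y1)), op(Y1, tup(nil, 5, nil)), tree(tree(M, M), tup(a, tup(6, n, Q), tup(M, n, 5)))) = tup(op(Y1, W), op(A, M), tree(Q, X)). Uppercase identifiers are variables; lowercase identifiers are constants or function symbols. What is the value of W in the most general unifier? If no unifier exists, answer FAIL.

op(q(op(6, 6)), q(op(6, 6)))

Decompose tup/3: op(q(op(6, 6)), op(A, Y1)) = op(Y1, W),  op(Y1, tup(nil, 5, nil)) = op(A, M),  tree(tree(M, M), tup(a, tup(6, n, Q), tup(M, n, 5))) = tree(Q, X).
Decompose op/2: q(op(6, 6)) = Y1,  op(A, Y1) = W.
Bind Y1 := q(op(6, 6)); substituting into the 2 remaining equations that mention Y1 gives: op(A, q(op(6, 6))) = W,  op(q(op(6, 6)), tup(nil, 5, nil)) = op(A, M).
Bind W := op(A, q(op(6, 6))); no other remaining equation mentions W.
Decompose op/2: q(op(6, 6)) = A,  tup(nil, 5, nil) = M.
Bind A := q(op(6, 6)); no other remaining equation mentions A. Substituting into the earlier binding gives W := op(q(op(6, 6)), q(op(6, 6))).
Bind M := tup(nil, 5, nil); substituting into the remaining equation gives: tree(tree(tup(nil, 5, nil), tup(nil, 5, nil)), tup(a, tup(6, n, Q), tup(tup(nil, 5, nil), n, 5))) = tree(Q, X).
Decompose tree/2: tree(tup(nil, 5, nil), tup(nil, 5, nil)) = Q,  tup(a, tup(6, n, Q), tup(tup(nil, 5, nil), n, 5)) = X.
Bind Q := tree(tup(nil, 5, nil), tup(nil, 5, nil)); substituting into the remaining equation gives: tup(a, tup(6, n, tree(tup(nil, 5, nil), tup(nil, 5, nil))), tup(tup(nil, 5, nil), n, 5)) = X.
Bind X := tup(a, tup(6, n, tree(tup(nil, 5, nil), tup(nil, 5, nil))), tup(tup(nil, 5, nil), n, 5)).
MGU = { Y1 := q(op(6, 6)), W := op(q(op(6, 6)), q(op(6, 6))), A := q(op(6, 6)), M := tup(nil, 5, nil), Q := tree(tup(nil, 5, nil), tup(nil, 5, nil)), X := tup(a, tup(6, n, tree(tup(nil, 5, nil), tup(nil, 5, nil))), tup(tup(nil, 5, nil), n, 5)) }, so W := op(q(op(6, 6)), q(op(6, 6))).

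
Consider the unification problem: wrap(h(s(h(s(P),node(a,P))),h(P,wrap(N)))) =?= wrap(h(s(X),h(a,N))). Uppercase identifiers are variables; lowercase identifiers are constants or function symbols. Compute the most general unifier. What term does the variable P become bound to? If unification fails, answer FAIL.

Decompose wrap/1: h(s(h(s(P),node(a,P))),h(P,wrap(N))) =?= h(s(X),h(a,N)).
Decompose h/2: s(h(s(P),node(a,P))) =?= s(X),  h(P,wrap(N)) =?= h(a,N).
Decompose s/1: h(s(P),node(a,P)) =?= X.
Bind X := h(s(P),node(a,P)); no other remaining equation mentions X.
Decompose h/2: P =?= a,  wrap(N) =?= N.
Bind P := a; no other remaining equation mentions P. Substituting into the earlier binding gives X := h(s(a),node(a,a)).
Occurs check fails: N occurs in wrap(N); the equation N =?= wrap(N) has no finite solution.

FAIL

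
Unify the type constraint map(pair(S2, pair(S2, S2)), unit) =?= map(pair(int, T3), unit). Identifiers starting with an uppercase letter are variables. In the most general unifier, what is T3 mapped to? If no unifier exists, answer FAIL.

Decompose map/2: pair(S2, pair(S2, S2)) =?= pair(int, T3),  unit =?= unit.
Decompose pair/2: S2 =?= int,  pair(S2, S2) =?= T3.
Bind S2 := int; substituting into the one remaining equation that mentions S2 gives: pair(int, int) =?= T3.
Bind T3 := pair(int, int); no other remaining equation mentions T3.
Delete trivial equation unit =?= unit.
MGU = { S2 -> int, T3 -> pair(int, int) }, so T3 -> pair(int, int).

pair(int, int)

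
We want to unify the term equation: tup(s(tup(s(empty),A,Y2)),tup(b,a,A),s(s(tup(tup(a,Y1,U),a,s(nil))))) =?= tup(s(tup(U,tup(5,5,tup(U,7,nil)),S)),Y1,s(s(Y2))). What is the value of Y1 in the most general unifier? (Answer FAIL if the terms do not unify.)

tup(b,a,tup(5,5,tup(s(empty),7,nil)))

Decompose tup/3: s(tup(s(empty),A,Y2)) =?= s(tup(U,tup(5,5,tup(U,7,nil)),S)),  tup(b,a,A) =?= Y1,  s(s(tup(tup(a,Y1,U),a,s(nil)))) =?= s(s(Y2)).
Decompose s/1: tup(s(empty),A,Y2) =?= tup(U,tup(5,5,tup(U,7,nil)),S).
Decompose tup/3: s(empty) =?= U,  A =?= tup(5,5,tup(U,7,nil)),  Y2 =?= S.
Bind U := s(empty); substituting into the 2 remaining equations that mention U gives: A =?= tup(5,5,tup(s(empty),7,nil)),  s(s(tup(tup(a,Y1,s(empty)),a,s(nil)))) =?= s(s(Y2)).
Bind A := tup(5,5,tup(s(empty),7,nil)); substituting into the one remaining equation that mentions A gives: tup(b,a,tup(5,5,tup(s(empty),7,nil))) =?= Y1.
Bind Y2 := S; substituting into the one remaining equation that mentions Y2 gives: s(s(tup(tup(a,Y1,s(empty)),a,s(nil)))) =?= s(s(S)).
Bind Y1 := tup(b,a,tup(5,5,tup(s(empty),7,nil))); substituting into the remaining equation gives: s(s(tup(tup(a,tup(b,a,tup(5,5,tup(s(empty),7,nil))),s(empty)),a,s(nil)))) =?= s(s(S)).
Decompose s/1: s(tup(tup(a,tup(b,a,tup(5,5,tup(s(empty),7,nil))),s(empty)),a,s(nil))) =?= s(S).
Decompose s/1: tup(tup(a,tup(b,a,tup(5,5,tup(s(empty),7,nil))),s(empty)),a,s(nil)) =?= S.
Bind S := tup(tup(a,tup(b,a,tup(5,5,tup(s(empty),7,nil))),s(empty)),a,s(nil)). Substituting into the earlier binding gives Y2 := tup(tup(a,tup(b,a,tup(5,5,tup(s(empty),7,nil))),s(empty)),a,s(nil)).
MGU = { U -> s(empty), A -> tup(5,5,tup(s(empty),7,nil)), Y2 -> tup(tup(a,tup(b,a,tup(5,5,tup(s(empty),7,nil))),s(empty)),a,s(nil)), Y1 -> tup(b,a,tup(5,5,tup(s(empty),7,nil))), S -> tup(tup(a,tup(b,a,tup(5,5,tup(s(empty),7,nil))),s(empty)),a,s(nil)) }, so Y1 -> tup(b,a,tup(5,5,tup(s(empty),7,nil))).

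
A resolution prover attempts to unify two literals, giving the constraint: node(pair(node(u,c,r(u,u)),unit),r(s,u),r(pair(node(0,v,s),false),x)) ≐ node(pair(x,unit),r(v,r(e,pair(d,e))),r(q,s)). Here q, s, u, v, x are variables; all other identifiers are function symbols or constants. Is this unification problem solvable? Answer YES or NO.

Decompose node/3: pair(node(u,c,r(u,u)),unit) ≐ pair(x,unit),  r(s,u) ≐ r(v,r(e,pair(d,e))),  r(pair(node(0,v,s),false),x) ≐ r(q,s).
Decompose pair/2: node(u,c,r(u,u)) ≐ x,  unit ≐ unit.
Bind x := node(u,c,r(u,u)); substituting into the one remaining equation that mentions x gives: r(pair(node(0,v,s),false),node(u,c,r(u,u))) ≐ r(q,s).
Delete trivial equation unit ≐ unit.
Decompose r/2: s ≐ v,  u ≐ r(e,pair(d,e)).
Bind s := v; substituting into the one remaining equation that mentions s gives: r(pair(node(0,v,v),false),node(u,c,r(u,u))) ≐ r(q,v).
Bind u := r(e,pair(d,e)); substituting into the remaining equation gives: r(pair(node(0,v,v),false),node(r(e,pair(d,e)),c,r(r(e,pair(d,e)),r(e,pair(d,e))))) ≐ r(q,v). Substituting into the earlier binding gives x := node(r(e,pair(d,e)),c,r(r(e,pair(d,e)),r(e,pair(d,e)))).
Decompose r/2: pair(node(0,v,v),false) ≐ q,  node(r(e,pair(d,e)),c,r(r(e,pair(d,e)),r(e,pair(d,e)))) ≐ v.
Bind q := pair(node(0,v,v),false); no other remaining equation mentions q.
Bind v := node(r(e,pair(d,e)),c,r(r(e,pair(d,e)),r(e,pair(d,e)))). Substituting into the earlier bindings gives s := node(r(e,pair(d,e)),c,r(r(e,pair(d,e)),r(e,pair(d,e)))), q := pair(node(0,node(r(e,pair(d,e)),c,r(r(e,pair(d,e)),r(e,pair(d,e)))),node(r(e,pair(d,e)),c,r(r(e,pair(d,e)),r(e,pair(d,e))))),false).
No equations remain and no clash or occurs-check failure arose, so a unifier exists.

YES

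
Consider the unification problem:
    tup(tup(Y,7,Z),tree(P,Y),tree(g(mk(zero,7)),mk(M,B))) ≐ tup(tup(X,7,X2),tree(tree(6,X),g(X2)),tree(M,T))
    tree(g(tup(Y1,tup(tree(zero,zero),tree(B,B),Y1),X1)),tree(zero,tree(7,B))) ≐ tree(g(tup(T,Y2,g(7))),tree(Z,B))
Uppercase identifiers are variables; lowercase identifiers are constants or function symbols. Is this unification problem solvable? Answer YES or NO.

NO

Decompose tup/3: tup(Y,7,Z) ≐ tup(X,7,X2),  tree(P,Y) ≐ tree(tree(6,X),g(X2)),  tree(g(mk(zero,7)),mk(M,B)) ≐ tree(M,T).
Decompose tup/3: Y ≐ X,  7 ≐ 7,  Z ≐ X2.
Bind Y := X; substituting into the one remaining equation that mentions Y gives: tree(P,X) ≐ tree(tree(6,X),g(X2)).
Delete trivial equation 7 ≐ 7.
Bind Z := X2; substituting into the one remaining equation that mentions Z gives: tree(g(tup(Y1,tup(tree(zero,zero),tree(B,B),Y1),X1)),tree(zero,tree(7,B))) ≐ tree(g(tup(T,Y2,g(7))),tree(X2,B)).
Decompose tree/2: P ≐ tree(6,X),  X ≐ g(X2).
Bind P := tree(6,X); no other remaining equation mentions P.
Bind X := g(X2); no other remaining equation mentions X. Substituting into the earlier bindings gives Y := g(X2), P := tree(6,g(X2)).
Decompose tree/2: g(mk(zero,7)) ≐ M,  mk(M,B) ≐ T.
Bind M := g(mk(zero,7)); substituting into the one remaining equation that mentions M gives: mk(g(mk(zero,7)),B) ≐ T.
Bind T := mk(g(mk(zero,7)),B); substituting into the remaining equation gives: tree(g(tup(Y1,tup(tree(zero,zero),tree(B,B),Y1),X1)),tree(zero,tree(7,B))) ≐ tree(g(tup(mk(g(mk(zero,7)),B),Y2,g(7))),tree(X2,B)).
Decompose tree/2: g(tup(Y1,tup(tree(zero,zero),tree(B,B),Y1),X1)) ≐ g(tup(mk(g(mk(zero,7)),B),Y2,g(7))),  tree(zero,tree(7,B)) ≐ tree(X2,B).
Decompose g/1: tup(Y1,tup(tree(zero,zero),tree(B,B),Y1),X1) ≐ tup(mk(g(mk(zero,7)),B),Y2,g(7)).
Decompose tup/3: Y1 ≐ mk(g(mk(zero,7)),B),  tup(tree(zero,zero),tree(B,B),Y1) ≐ Y2,  X1 ≐ g(7).
Bind Y1 := mk(g(mk(zero,7)),B); substituting into the one remaining equation that mentions Y1 gives: tup(tree(zero,zero),tree(B,B),mk(g(mk(zero,7)),B)) ≐ Y2.
Bind Y2 := tup(tree(zero,zero),tree(B,B),mk(g(mk(zero,7)),B)); no other remaining equation mentions Y2.
Bind X1 := g(7); no other remaining equation mentions X1.
Decompose tree/2: zero ≐ X2,  tree(7,B) ≐ B.
Bind X2 := zero; no other remaining equation mentions X2. Substituting into the earlier bindings gives Y := g(zero), Z := zero, P := tree(6,g(zero)), X := g(zero).
Occurs check fails: B occurs in tree(7,B); the equation B ≐ tree(7,B) has no finite solution.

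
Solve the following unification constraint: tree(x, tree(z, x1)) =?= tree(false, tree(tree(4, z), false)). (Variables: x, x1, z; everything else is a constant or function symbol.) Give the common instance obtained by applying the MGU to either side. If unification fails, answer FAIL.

Decompose tree/2: x =?= false,  tree(z, x1) =?= tree(tree(4, z), false).
Bind x := false; no other remaining equation mentions x.
Decompose tree/2: z =?= tree(4, z),  x1 =?= false.
Occurs check fails: z occurs in tree(4, z); the equation z =?= tree(4, z) has no finite solution.

FAIL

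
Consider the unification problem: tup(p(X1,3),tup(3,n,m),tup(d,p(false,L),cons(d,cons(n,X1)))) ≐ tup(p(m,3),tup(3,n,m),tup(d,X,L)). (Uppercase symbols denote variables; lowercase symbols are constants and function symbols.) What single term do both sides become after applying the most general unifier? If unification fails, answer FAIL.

tup(p(m,3),tup(3,n,m),tup(d,p(false,cons(d,cons(n,m))),cons(d,cons(n,m))))

Decompose tup/3: p(X1,3) ≐ p(m,3),  tup(3,n,m) ≐ tup(3,n,m),  tup(d,p(false,L),cons(d,cons(n,X1))) ≐ tup(d,X,L).
Decompose p/2: X1 ≐ m,  3 ≐ 3.
Bind X1 := m; substituting into the one remaining equation that mentions X1 gives: tup(d,p(false,L),cons(d,cons(n,m))) ≐ tup(d,X,L).
Delete trivial equation 3 ≐ 3.
Delete trivial equation tup(3,n,m) ≐ tup(3,n,m).
Decompose tup/3: d ≐ d,  p(false,L) ≐ X,  cons(d,cons(n,m)) ≐ L.
Delete trivial equation d ≐ d.
Bind X := p(false,L); no other remaining equation mentions X.
Bind L := cons(d,cons(n,m)). Substituting into the earlier binding gives X := p(false,cons(d,cons(n,m))).
Applying the MGU to either side gives tup(p(m,3),tup(3,n,m),tup(d,p(false,cons(d,cons(n,m))),cons(d,cons(n,m)))).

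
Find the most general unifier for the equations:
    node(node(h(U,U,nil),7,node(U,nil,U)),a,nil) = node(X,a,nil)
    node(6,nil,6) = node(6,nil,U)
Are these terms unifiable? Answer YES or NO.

Decompose node/3: node(h(U,U,nil),7,node(U,nil,U)) = X,  a = a,  nil = nil.
Bind X := node(h(U,U,nil),7,node(U,nil,U)); no other remaining equation mentions X.
Delete trivial equation a = a.
Delete trivial equation nil = nil.
Decompose node/3: 6 = 6,  nil = nil,  6 = U.
Delete trivial equation 6 = 6.
Delete trivial equation nil = nil.
Bind U := 6. Substituting into the earlier binding gives X := node(h(6,6,nil),7,node(6,nil,6)).
No equations remain and no clash or occurs-check failure arose, so a unifier exists.

YES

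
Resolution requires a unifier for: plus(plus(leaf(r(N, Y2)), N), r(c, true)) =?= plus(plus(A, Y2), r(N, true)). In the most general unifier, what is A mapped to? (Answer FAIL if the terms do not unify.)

Decompose plus/2: plus(leaf(r(N, Y2)), N) =?= plus(A, Y2),  r(c, true) =?= r(N, true).
Decompose plus/2: leaf(r(N, Y2)) =?= A,  N =?= Y2.
Bind A := leaf(r(N, Y2)); no other remaining equation mentions A.
Bind N := Y2; substituting into the remaining equation gives: r(c, true) =?= r(Y2, true). Substituting into the earlier binding gives A := leaf(r(Y2, Y2)).
Decompose r/2: c =?= Y2,  true =?= true.
Bind Y2 := c; no other remaining equation mentions Y2. Substituting into the earlier bindings gives A := leaf(r(c, c)), N := c.
Delete trivial equation true =?= true.
MGU = { A ↦ leaf(r(c, c)), N ↦ c, Y2 ↦ c }, so A ↦ leaf(r(c, c)).

leaf(r(c, c))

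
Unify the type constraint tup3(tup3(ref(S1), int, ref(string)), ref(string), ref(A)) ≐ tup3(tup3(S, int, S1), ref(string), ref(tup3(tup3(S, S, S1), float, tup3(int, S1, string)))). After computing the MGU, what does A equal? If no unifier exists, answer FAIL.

tup3(tup3(ref(ref(string)), ref(ref(string)), ref(string)), float, tup3(int, ref(string), string))

Decompose tup3/3: tup3(ref(S1), int, ref(string)) ≐ tup3(S, int, S1),  ref(string) ≐ ref(string),  ref(A) ≐ ref(tup3(tup3(S, S, S1), float, tup3(int, S1, string))).
Decompose tup3/3: ref(S1) ≐ S,  int ≐ int,  ref(string) ≐ S1.
Bind S := ref(S1); substituting into the one remaining equation that mentions S gives: ref(A) ≐ ref(tup3(tup3(ref(S1), ref(S1), S1), float, tup3(int, S1, string))).
Delete trivial equation int ≐ int.
Bind S1 := ref(string); substituting into the one remaining equation that mentions S1 gives: ref(A) ≐ ref(tup3(tup3(ref(ref(string)), ref(ref(string)), ref(string)), float, tup3(int, ref(string), string))). Substituting into the earlier binding gives S := ref(ref(string)).
Delete trivial equation ref(string) ≐ ref(string).
Decompose ref/1: A ≐ tup3(tup3(ref(ref(string)), ref(ref(string)), ref(string)), float, tup3(int, ref(string), string)).
Bind A := tup3(tup3(ref(ref(string)), ref(ref(string)), ref(string)), float, tup3(int, ref(string), string)).
MGU = { S ↦ ref(ref(string)), S1 ↦ ref(string), A ↦ tup3(tup3(ref(ref(string)), ref(ref(string)), ref(string)), float, tup3(int, ref(string), string)) }, so A ↦ tup3(tup3(ref(ref(string)), ref(ref(string)), ref(string)), float, tup3(int, ref(string), string)).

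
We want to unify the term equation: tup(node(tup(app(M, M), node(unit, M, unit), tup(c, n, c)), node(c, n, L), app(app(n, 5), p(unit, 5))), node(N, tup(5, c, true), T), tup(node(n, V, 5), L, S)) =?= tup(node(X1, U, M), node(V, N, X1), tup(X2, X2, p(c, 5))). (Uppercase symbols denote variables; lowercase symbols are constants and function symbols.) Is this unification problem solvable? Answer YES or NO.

Decompose tup/3: node(tup(app(M, M), node(unit, M, unit), tup(c, n, c)), node(c, n, L), app(app(n, 5), p(unit, 5))) =?= node(X1, U, M),  node(N, tup(5, c, true), T) =?= node(V, N, X1),  tup(node(n, V, 5), L, S) =?= tup(X2, X2, p(c, 5)).
Decompose node/3: tup(app(M, M), node(unit, M, unit), tup(c, n, c)) =?= X1,  node(c, n, L) =?= U,  app(app(n, 5), p(unit, 5)) =?= M.
Bind X1 := tup(app(M, M), node(unit, M, unit), tup(c, n, c)); substituting into the one remaining equation that mentions X1 gives: node(N, tup(5, c, true), T) =?= node(V, N, tup(app(M, M), node(unit, M, unit), tup(c, n, c))).
Bind U := node(c, n, L); no other remaining equation mentions U.
Bind M := app(app(n, 5), p(unit, 5)); substituting into the one remaining equation that mentions M gives: node(N, tup(5, c, true), T) =?= node(V, N, tup(app(app(app(n, 5), p(unit, 5)), app(app(n, 5), p(unit, 5))), node(unit, app(app(n, 5), p(unit, 5)), unit), tup(c, n, c))). Substituting into the earlier binding gives X1 := tup(app(app(app(n, 5), p(unit, 5)), app(app(n, 5), p(unit, 5))), node(unit, app(app(n, 5), p(unit, 5)), unit), tup(c, n, c)).
Decompose node/3: N =?= V,  tup(5, c, true) =?= N,  T =?= tup(app(app(app(n, 5), p(unit, 5)), app(app(n, 5), p(unit, 5))), node(unit, app(app(n, 5), p(unit, 5)), unit), tup(c, n, c)).
Bind N := V; substituting into the one remaining equation that mentions N gives: tup(5, c, true) =?= V.
Bind V := tup(5, c, true); substituting into the one remaining equation that mentions V gives: tup(node(n, tup(5, c, true), 5), L, S) =?= tup(X2, X2, p(c, 5)). Substituting into the earlier binding gives N := tup(5, c, true).
Bind T := tup(app(app(app(n, 5), p(unit, 5)), app(app(n, 5), p(unit, 5))), node(unit, app(app(n, 5), p(unit, 5)), unit), tup(c, n, c)); no other remaining equation mentions T.
Decompose tup/3: node(n, tup(5, c, true), 5) =?= X2,  L =?= X2,  S =?= p(c, 5).
Bind X2 := node(n, tup(5, c, true), 5); substituting into the one remaining equation that mentions X2 gives: L =?= node(n, tup(5, c, true), 5).
Bind L := node(n, tup(5, c, true), 5); no other remaining equation mentions L. Substituting into the earlier binding gives U := node(c, n, node(n, tup(5, c, true), 5)).
Bind S := p(c, 5).
No equations remain and no clash or occurs-check failure arose, so a unifier exists.

YES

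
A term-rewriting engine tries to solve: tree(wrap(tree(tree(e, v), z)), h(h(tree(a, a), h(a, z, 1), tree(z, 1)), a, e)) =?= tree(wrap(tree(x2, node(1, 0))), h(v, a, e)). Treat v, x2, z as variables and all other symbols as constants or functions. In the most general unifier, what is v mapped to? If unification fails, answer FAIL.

Decompose tree/2: wrap(tree(tree(e, v), z)) =?= wrap(tree(x2, node(1, 0))),  h(h(tree(a, a), h(a, z, 1), tree(z, 1)), a, e) =?= h(v, a, e).
Decompose wrap/1: tree(tree(e, v), z) =?= tree(x2, node(1, 0)).
Decompose tree/2: tree(e, v) =?= x2,  z =?= node(1, 0).
Bind x2 := tree(e, v); no other remaining equation mentions x2.
Bind z := node(1, 0); substituting into the remaining equation gives: h(h(tree(a, a), h(a, node(1, 0), 1), tree(node(1, 0), 1)), a, e) =?= h(v, a, e).
Decompose h/3: h(tree(a, a), h(a, node(1, 0), 1), tree(node(1, 0), 1)) =?= v,  a =?= a,  e =?= e.
Bind v := h(tree(a, a), h(a, node(1, 0), 1), tree(node(1, 0), 1)); no other remaining equation mentions v. Substituting into the earlier binding gives x2 := tree(e, h(tree(a, a), h(a, node(1, 0), 1), tree(node(1, 0), 1))).
Delete trivial equation a =?= a.
Delete trivial equation e =?= e.
MGU = { x2 ↦ tree(e, h(tree(a, a), h(a, node(1, 0), 1), tree(node(1, 0), 1))), z ↦ node(1, 0), v ↦ h(tree(a, a), h(a, node(1, 0), 1), tree(node(1, 0), 1)) }, so v ↦ h(tree(a, a), h(a, node(1, 0), 1), tree(node(1, 0), 1)).

h(tree(a, a), h(a, node(1, 0), 1), tree(node(1, 0), 1))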